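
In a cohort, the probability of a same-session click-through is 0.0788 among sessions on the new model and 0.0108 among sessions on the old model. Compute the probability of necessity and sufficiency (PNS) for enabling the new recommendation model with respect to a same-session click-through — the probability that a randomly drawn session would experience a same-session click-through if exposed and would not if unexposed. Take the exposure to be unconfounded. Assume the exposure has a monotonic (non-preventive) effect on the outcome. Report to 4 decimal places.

Let p₁ = 0.0788, p₀ = 0.0108.
Under exogeneity and monotonicity, PNS = p₁ − p₀.
PNS = 0.0788 − 0.0108 = 0.068

PNS ≈ 0.0680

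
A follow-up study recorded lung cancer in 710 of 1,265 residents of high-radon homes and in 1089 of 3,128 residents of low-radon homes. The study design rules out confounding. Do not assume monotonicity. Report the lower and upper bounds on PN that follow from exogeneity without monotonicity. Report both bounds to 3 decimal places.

p₁ = P(outcome | exposed) = 710/1265 = 0.56126
p₀ = P(outcome | unexposed) = 1089/3128 = 0.34815
Under exogeneity alone the bounds on PN are max{0,(p₁−p₀)/p₁} ≤ PN ≤ min{1,(1−p₀)/p₁}.
  lower = (p₁ − p₀)/p₁ = 0.21312 / 0.56126 ≈ 0.3797
  upper = min{1, (1 − p₀)/p₁} = 0.65185 / 0.56126 ≈ 1.1614 → capped at 1

0.380 ≤ PN ≤ 1.000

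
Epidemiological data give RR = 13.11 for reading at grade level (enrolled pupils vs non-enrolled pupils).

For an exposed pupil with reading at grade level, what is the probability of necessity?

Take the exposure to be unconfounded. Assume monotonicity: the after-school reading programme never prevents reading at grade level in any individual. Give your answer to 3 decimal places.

Under exogeneity and monotonicity, PN = (RR − 1) / RR = 1 − 1/RR.
PN = (13.11 − 1) / 13.11 = 12.11 / 13.11 ≈ 0.9237

PN ≈ 0.924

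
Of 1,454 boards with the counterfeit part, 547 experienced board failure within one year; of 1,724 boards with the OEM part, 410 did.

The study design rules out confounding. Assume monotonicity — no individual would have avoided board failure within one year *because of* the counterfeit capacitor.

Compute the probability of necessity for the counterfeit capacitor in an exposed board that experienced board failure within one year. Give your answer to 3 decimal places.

p₁ = P(outcome | exposed) = 547/1454 = 0.3762
p₀ = P(outcome | unexposed) = 410/1724 = 0.23782
Under exogeneity and monotonicity, PN = (p₁ − p₀) / p₁.
PN = (0.3762 − 0.23782) / 0.3762 = 0.13838 / 0.3762 ≈ 0.3678

PN ≈ 0.368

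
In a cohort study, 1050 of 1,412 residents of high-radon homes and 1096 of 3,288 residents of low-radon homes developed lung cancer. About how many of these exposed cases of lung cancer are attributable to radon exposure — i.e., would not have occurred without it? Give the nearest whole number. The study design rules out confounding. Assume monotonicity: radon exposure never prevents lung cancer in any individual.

about 579 cases

p₁ = P(outcome | exposed) = 1050/1412 = 0.74363
p₀ = P(outcome | unexposed) = 1096/3288 = 0.33333
PN = (p₁ − p₀)/p₁ = (0.74363 − 0.33333) / 0.74363 ≈ 0.55175.
Attributable cases ≈ PN × (exposed cases) = 0.55175 × 1050 ≈ 579.33.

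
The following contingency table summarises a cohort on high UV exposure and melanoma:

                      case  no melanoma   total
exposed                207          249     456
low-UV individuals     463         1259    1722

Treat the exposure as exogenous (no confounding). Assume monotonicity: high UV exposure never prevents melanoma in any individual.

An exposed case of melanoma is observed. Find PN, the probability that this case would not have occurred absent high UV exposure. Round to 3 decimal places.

p₁ = P(outcome | exposed) = 207/456 = 0.45395
p₀ = P(outcome | unexposed) = 463/1722 = 0.26887
Under exogeneity and monotonicity, PN = (p₁ − p₀)/p₁.
PN = (0.45395 − 0.26887) / 0.45395 ≈ 0.4077

PN ≈ 0.408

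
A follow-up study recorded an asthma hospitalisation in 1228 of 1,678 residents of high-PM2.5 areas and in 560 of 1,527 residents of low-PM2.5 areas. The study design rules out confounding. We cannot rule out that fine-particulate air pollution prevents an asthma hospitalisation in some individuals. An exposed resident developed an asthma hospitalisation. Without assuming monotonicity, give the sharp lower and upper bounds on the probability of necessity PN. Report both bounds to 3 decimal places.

p₁ = P(outcome | exposed) = 1228/1678 = 0.73182
p₀ = P(outcome | unexposed) = 560/1527 = 0.36673
Under exogeneity alone the bounds on PN are max{0,(p₁−p₀)/p₁} ≤ PN ≤ min{1,(1−p₀)/p₁}.
  lower = (p₁ − p₀)/p₁ = 0.36509 / 0.73182 ≈ 0.4989
  upper = min{1, (1 − p₀)/p₁} = 0.63327 / 0.73182 ≈ 0.8653

0.499 ≤ PN ≤ 0.865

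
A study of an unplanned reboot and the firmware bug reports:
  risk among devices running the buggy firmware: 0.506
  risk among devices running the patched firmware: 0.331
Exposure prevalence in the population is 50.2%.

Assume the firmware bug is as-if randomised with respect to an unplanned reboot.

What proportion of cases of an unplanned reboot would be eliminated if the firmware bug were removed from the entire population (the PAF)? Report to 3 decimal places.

PAF ≈ 0.210

Let p₁ = 0.506, p₀ = 0.331.
Overall risk P(Y=1) = π·p₁ + (1−π)·p₀ = 0.502×0.506 + 0.498×0.331 = 0.41885.
Under exogeneity, PAF = [P(Y=1) − p₀] / P(Y=1).
PAF = (0.41885 − 0.331) / 0.41885 ≈ 0.2097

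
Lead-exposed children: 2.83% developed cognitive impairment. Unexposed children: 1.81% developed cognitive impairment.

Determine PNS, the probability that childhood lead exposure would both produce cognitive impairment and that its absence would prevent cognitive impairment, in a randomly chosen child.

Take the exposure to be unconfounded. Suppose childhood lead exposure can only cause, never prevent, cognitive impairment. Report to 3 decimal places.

PNS ≈ 0.010

p₁ = 0.0283, p₀ = 0.0181.
Under exogeneity and monotonicity, PNS = p₁ − p₀.
PNS = 0.0283 − 0.0181 = 0.0102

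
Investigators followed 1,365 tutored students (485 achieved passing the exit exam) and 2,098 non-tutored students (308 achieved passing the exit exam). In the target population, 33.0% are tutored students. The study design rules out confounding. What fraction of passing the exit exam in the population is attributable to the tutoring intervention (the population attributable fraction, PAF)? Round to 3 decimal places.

PAF ≈ 0.319

p₁ = P(outcome | exposed) = 485/1365 = 0.35531
p₀ = P(outcome | unexposed) = 308/2098 = 0.14681
Overall risk P(Y=1) = π·p₁ + (1−π)·p₀ = 0.33×0.35531 + 0.67×0.14681 = 0.21561.
Under exogeneity, PAF = [P(Y=1) − p₀] / P(Y=1).
PAF = (0.21561 − 0.14681) / 0.21561 ≈ 0.3191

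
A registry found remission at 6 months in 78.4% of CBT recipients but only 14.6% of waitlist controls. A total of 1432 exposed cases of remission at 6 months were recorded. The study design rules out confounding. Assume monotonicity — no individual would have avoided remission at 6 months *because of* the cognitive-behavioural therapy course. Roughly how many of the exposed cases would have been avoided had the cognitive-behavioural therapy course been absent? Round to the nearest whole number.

about 1165 cases

p₁ = 0.784, p₀ = 0.146.
PN = (p₁ − p₀)/p₁ = (0.784 − 0.146) / 0.784 ≈ 0.81378.
Attributable cases ≈ PN × (exposed cases) = 0.81378 × 1432 ≈ 1165.33.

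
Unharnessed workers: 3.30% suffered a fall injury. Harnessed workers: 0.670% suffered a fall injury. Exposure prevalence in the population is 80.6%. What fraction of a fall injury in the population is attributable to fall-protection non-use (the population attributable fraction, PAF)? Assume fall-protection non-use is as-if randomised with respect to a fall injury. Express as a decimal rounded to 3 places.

PAF ≈ 0.760

p₁ = 0.033, p₀ = 0.0067.
Overall risk P(Y=1) = π·p₁ + (1−π)·p₀ = 0.806×0.033 + 0.194×0.0067 = 0.027898.
Under exogeneity, PAF = [P(Y=1) − p₀] / P(Y=1).
PAF = (0.027898 − 0.0067) / 0.027898 ≈ 0.7598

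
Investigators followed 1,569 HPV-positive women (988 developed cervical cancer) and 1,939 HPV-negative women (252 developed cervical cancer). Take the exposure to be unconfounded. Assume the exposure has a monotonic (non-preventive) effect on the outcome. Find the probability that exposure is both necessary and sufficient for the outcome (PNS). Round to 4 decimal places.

PNS ≈ 0.4997

p₁ = P(outcome | exposed) = 988/1569 = 0.6297
p₀ = P(outcome | unexposed) = 252/1939 = 0.12996
Under exogeneity and monotonicity, PNS = p₁ − p₀.
PNS = 0.6297 − 0.12996 = 0.49974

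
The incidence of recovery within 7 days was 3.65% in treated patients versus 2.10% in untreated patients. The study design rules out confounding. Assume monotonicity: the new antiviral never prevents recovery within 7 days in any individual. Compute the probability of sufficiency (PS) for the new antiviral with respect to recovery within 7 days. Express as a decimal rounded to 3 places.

PS ≈ 0.016

p₁ = 0.0365, p₀ = 0.021.
Under exogeneity and monotonicity, PS = (p₁ − p₀) / (1 − p₀).
PS = (0.0365 − 0.021) / (1 − 0.021) = 0.0155 / 0.979 ≈ 0.0158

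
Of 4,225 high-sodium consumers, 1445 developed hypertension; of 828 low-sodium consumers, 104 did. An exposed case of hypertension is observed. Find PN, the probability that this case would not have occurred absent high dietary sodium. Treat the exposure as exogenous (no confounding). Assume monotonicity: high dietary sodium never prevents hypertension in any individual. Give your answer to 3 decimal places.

p₁ = P(outcome | exposed) = 1445/4225 = 0.34201
p₀ = P(outcome | unexposed) = 104/828 = 0.1256
Under exogeneity and monotonicity, PN = (p₁ − p₀) / p₁.
PN = (0.34201 − 0.1256) / 0.34201 = 0.21641 / 0.34201 ≈ 0.6327

PN ≈ 0.633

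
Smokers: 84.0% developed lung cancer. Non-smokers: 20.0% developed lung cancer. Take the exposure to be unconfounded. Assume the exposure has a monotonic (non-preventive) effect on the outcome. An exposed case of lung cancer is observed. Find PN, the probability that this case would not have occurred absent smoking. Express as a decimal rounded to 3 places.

p₁ = 0.84, p₀ = 0.2.
Under exogeneity and monotonicity, PN = (p₁ − p₀) / p₁.
PN = (0.84 − 0.2) / 0.84 = 0.64 / 0.84 ≈ 0.7619

PN ≈ 0.762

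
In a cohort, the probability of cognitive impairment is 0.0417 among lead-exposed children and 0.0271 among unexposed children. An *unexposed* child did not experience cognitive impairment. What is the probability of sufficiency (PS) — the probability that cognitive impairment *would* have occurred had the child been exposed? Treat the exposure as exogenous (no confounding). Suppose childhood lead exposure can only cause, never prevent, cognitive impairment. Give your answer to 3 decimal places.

Let p₁ = 0.0417, p₀ = 0.0271.
Under exogeneity and monotonicity, PS = (p₁ − p₀) / (1 − p₀).
PS = (0.0417 − 0.0271) / (1 − 0.0271) = 0.0146 / 0.9729 ≈ 0.0150

PS ≈ 0.015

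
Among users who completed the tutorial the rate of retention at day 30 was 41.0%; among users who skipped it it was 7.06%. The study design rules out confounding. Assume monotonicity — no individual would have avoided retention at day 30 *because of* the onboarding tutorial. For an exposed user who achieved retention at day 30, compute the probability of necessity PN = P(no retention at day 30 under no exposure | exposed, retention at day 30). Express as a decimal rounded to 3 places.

p₁ = 0.41, p₀ = 0.0706.
Under exogeneity and monotonicity, PN = (p₁ − p₀) / p₁.
PN = (0.41 − 0.0706) / 0.41 = 0.3394 / 0.41 ≈ 0.8278

PN ≈ 0.828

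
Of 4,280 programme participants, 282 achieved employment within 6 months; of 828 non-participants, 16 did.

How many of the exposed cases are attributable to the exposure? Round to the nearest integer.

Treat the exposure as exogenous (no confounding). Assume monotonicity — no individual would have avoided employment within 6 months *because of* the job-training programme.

p₁ = P(outcome | exposed) = 282/4280 = 0.065888
p₀ = P(outcome | unexposed) = 16/828 = 0.019324
PN = (p₁ − p₀)/p₁ = (0.065888 − 0.019324) / 0.065888 ≈ 0.70672.
Attributable cases ≈ PN × (exposed cases) = 0.70672 × 282 ≈ 199.29.

about 199 cases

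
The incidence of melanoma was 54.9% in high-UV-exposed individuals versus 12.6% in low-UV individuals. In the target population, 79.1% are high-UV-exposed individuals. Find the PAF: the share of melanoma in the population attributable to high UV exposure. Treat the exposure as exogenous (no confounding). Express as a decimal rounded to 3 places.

p₁ = 0.549, p₀ = 0.126.
Overall risk P(Y=1) = π·p₁ + (1−π)·p₀ = 0.791×0.549 + 0.209×0.126 = 0.46059.
Under exogeneity, PAF = [P(Y=1) − p₀] / P(Y=1).
PAF = (0.46059 − 0.126) / 0.46059 ≈ 0.7264

PAF ≈ 0.726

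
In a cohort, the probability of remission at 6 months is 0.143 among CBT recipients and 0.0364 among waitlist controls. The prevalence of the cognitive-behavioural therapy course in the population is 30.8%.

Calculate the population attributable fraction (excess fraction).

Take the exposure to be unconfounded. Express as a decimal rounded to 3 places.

Let p₁ = 0.143, p₀ = 0.0364.
Overall risk P(Y=1) = π·p₁ + (1−π)·p₀ = 0.308×0.143 + 0.692×0.0364 = 0.069233.
Under exogeneity, PAF = [P(Y=1) − p₀] / P(Y=1).
PAF = (0.069233 − 0.0364) / 0.069233 ≈ 0.4742

PAF ≈ 0.474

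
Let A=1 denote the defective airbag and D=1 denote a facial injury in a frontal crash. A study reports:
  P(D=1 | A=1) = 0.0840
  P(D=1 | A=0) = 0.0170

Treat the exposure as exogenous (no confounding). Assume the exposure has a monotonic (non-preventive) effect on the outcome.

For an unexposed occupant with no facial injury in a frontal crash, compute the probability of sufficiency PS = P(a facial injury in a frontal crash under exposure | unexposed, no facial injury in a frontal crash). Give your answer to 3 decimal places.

Let p₁ = 0.084, p₀ = 0.017.
Under exogeneity and monotonicity, PS = (p₁ − p₀) / (1 − p₀).
PS = (0.084 − 0.017) / (1 − 0.017) = 0.067 / 0.983 ≈ 0.0682

PS ≈ 0.068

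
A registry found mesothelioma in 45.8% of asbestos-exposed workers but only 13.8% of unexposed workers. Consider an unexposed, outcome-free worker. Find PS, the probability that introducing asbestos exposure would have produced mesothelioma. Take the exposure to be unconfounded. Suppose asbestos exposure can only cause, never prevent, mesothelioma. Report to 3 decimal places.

PS ≈ 0.371

p₁ = 0.458, p₀ = 0.138.
Under exogeneity and monotonicity, PS = (p₁ − p₀) / (1 − p₀).
PS = (0.458 − 0.138) / (1 − 0.138) = 0.32 / 0.862 ≈ 0.3712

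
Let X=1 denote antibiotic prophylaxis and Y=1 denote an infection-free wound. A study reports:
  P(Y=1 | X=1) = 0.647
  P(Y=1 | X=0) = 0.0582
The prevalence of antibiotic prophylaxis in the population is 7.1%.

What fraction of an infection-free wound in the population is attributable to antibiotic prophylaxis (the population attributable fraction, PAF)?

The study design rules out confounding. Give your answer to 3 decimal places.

PAF ≈ 0.418

Let p₁ = 0.647, p₀ = 0.0582.
Overall risk P(Y=1) = π·p₁ + (1−π)·p₀ = 0.071×0.647 + 0.929×0.0582 = 0.1.
Under exogeneity, PAF = [P(Y=1) − p₀] / P(Y=1).
PAF = (0.1 − 0.0582) / 0.1 ≈ 0.4180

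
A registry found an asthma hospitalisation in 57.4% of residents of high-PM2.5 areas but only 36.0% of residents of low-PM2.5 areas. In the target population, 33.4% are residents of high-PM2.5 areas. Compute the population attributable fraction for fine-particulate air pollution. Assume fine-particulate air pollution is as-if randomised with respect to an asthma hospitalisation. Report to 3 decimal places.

p₁ = 0.574, p₀ = 0.36.
Overall risk P(Y=1) = π·p₁ + (1−π)·p₀ = 0.334×0.574 + 0.666×0.36 = 0.43148.
Under exogeneity, PAF = [P(Y=1) − p₀] / P(Y=1).
PAF = (0.43148 − 0.36) / 0.43148 ≈ 0.1657

PAF ≈ 0.166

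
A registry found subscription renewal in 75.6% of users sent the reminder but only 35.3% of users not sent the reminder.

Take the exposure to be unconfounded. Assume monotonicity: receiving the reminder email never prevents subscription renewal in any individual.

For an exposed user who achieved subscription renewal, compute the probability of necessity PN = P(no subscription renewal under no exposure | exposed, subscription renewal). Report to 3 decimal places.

p₁ = 0.756, p₀ = 0.353.
Under exogeneity and monotonicity, PN = (p₁ − p₀) / p₁.
PN = (0.756 − 0.353) / 0.756 = 0.403 / 0.756 ≈ 0.5331

PN ≈ 0.533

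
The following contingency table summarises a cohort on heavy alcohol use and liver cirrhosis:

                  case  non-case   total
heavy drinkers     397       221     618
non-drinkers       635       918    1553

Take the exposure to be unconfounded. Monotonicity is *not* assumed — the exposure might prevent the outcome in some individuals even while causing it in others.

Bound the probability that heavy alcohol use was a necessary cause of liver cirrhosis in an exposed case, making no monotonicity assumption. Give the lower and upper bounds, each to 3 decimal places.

0.363 ≤ PN ≤ 0.920

p₁ = P(outcome | exposed) = 397/618 = 0.64239
p₀ = P(outcome | unexposed) = 635/1553 = 0.40889
Under exogeneity alone the bounds on PN are max{0,(p₁−p₀)/p₁} ≤ PN ≤ min{1,(1−p₀)/p₁}.
  lower = (p₁ − p₀)/p₁ = 0.23351 / 0.64239 ≈ 0.3635
  upper = min{1, (1 − p₀)/p₁} = 0.59111 / 0.64239 ≈ 0.9202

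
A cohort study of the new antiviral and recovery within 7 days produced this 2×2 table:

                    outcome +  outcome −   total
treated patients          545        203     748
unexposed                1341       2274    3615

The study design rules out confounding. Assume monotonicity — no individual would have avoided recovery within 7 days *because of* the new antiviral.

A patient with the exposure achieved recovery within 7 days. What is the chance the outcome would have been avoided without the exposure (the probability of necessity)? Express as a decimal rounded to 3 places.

PN ≈ 0.491

p₁ = P(outcome | exposed) = 545/748 = 0.72861
p₀ = P(outcome | unexposed) = 1341/3615 = 0.37095
Under exogeneity and monotonicity, PN = (p₁ − p₀)/p₁.
PN = (0.72861 − 0.37095) / 0.72861 ≈ 0.4909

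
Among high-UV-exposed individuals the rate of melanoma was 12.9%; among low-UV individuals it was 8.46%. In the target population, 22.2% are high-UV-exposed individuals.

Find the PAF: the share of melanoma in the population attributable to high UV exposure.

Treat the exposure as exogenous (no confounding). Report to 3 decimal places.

PAF ≈ 0.104

p₁ = 0.129, p₀ = 0.0846.
Overall risk P(Y=1) = π·p₁ + (1−π)·p₀ = 0.222×0.129 + 0.778×0.0846 = 0.094457.
Under exogeneity, PAF = [P(Y=1) − p₀] / P(Y=1).
PAF = (0.094457 − 0.0846) / 0.094457 ≈ 0.1044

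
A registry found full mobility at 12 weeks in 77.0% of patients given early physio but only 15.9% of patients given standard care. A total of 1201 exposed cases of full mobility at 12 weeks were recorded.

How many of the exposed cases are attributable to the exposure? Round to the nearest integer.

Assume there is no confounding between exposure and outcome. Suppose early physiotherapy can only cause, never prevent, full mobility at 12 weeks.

about 953 cases

p₁ = 0.77, p₀ = 0.159.
PN = (p₁ − p₀)/p₁ = (0.77 − 0.159) / 0.77 ≈ 0.79351.
Attributable cases ≈ PN × (exposed cases) = 0.79351 × 1201 ≈ 953.00.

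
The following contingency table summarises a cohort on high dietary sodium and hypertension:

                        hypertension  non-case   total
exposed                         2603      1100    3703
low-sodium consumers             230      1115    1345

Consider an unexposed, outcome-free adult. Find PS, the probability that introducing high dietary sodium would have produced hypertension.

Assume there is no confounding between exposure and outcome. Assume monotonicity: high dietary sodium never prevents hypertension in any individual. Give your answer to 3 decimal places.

PS ≈ 0.642

p₁ = P(outcome | exposed) = 2603/3703 = 0.70294
p₀ = P(outcome | unexposed) = 230/1345 = 0.171
Under exogeneity and monotonicity, PS = (p₁ − p₀) / (1 − p₀).
PS = (0.70294 − 0.171) / (1 − 0.171) = 0.53194 / 0.829 ≈ 0.6417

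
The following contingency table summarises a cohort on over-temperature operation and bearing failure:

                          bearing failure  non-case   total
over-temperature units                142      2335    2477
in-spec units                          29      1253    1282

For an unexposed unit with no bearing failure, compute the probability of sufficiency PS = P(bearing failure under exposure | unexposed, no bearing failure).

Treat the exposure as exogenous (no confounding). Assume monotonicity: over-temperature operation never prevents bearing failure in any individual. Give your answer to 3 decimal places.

p₁ = P(outcome | exposed) = 142/2477 = 0.057327
p₀ = P(outcome | unexposed) = 29/1282 = 0.022621
Under exogeneity and monotonicity, PS = (p₁ − p₀)/(1 − p₀).
PS = (0.057327 − 0.022621) / 0.97738 ≈ 0.0355

PS ≈ 0.036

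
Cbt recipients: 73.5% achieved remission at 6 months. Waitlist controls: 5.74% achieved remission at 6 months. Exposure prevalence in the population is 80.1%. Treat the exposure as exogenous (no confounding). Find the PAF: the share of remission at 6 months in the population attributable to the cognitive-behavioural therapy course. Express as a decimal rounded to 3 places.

PAF ≈ 0.904

p₁ = 0.735, p₀ = 0.0574.
Overall risk P(Y=1) = π·p₁ + (1−π)·p₀ = 0.801×0.735 + 0.199×0.0574 = 0.60016.
Under exogeneity, PAF = [P(Y=1) − p₀] / P(Y=1).
PAF = (0.60016 − 0.0574) / 0.60016 ≈ 0.9044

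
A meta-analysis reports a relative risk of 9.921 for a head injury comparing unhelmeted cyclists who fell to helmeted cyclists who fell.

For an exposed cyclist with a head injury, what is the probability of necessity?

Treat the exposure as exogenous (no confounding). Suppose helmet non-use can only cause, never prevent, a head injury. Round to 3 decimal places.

PN ≈ 0.899

Under exogeneity and monotonicity, PN = (RR − 1) / RR = 1 − 1/RR.
PN = (9.921 − 1) / 9.921 = 8.921 / 9.921 ≈ 0.8992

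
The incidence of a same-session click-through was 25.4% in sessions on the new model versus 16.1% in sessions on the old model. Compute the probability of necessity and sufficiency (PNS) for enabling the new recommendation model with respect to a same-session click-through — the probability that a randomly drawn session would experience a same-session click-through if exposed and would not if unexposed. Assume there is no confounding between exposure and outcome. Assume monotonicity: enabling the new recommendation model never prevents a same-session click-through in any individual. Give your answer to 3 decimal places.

PNS ≈ 0.093

p₁ = 0.254, p₀ = 0.161.
Under exogeneity and monotonicity, PNS = p₁ − p₀.
PNS = 0.254 − 0.161 = 0.093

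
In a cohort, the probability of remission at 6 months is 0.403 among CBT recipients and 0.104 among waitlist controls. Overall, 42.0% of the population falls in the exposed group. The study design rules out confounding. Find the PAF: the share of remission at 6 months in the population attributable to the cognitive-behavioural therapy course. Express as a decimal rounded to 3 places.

PAF ≈ 0.547

Let p₁ = 0.403, p₀ = 0.104.
Overall risk P(Y=1) = π·p₁ + (1−π)·p₀ = 0.42×0.403 + 0.58×0.104 = 0.22958.
Under exogeneity, PAF = [P(Y=1) − p₀] / P(Y=1).
PAF = (0.22958 − 0.104) / 0.22958 ≈ 0.5470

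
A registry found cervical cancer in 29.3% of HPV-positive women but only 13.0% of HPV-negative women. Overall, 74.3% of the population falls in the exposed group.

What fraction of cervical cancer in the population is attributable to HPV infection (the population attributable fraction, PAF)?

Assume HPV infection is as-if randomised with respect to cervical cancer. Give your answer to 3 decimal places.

PAF ≈ 0.482

p₁ = 0.293, p₀ = 0.13.
Overall risk P(Y=1) = π·p₁ + (1−π)·p₀ = 0.743×0.293 + 0.257×0.13 = 0.25111.
Under exogeneity, PAF = [P(Y=1) − p₀] / P(Y=1).
PAF = (0.25111 − 0.13) / 0.25111 ≈ 0.4823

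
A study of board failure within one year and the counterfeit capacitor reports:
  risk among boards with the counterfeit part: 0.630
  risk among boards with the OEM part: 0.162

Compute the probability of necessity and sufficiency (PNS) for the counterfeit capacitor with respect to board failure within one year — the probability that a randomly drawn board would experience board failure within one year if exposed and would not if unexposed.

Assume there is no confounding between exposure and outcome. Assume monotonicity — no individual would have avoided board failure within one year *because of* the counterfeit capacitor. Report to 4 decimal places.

Let p₁ = 0.63, p₀ = 0.162.
Under exogeneity and monotonicity, PNS = p₁ − p₀.
PNS = 0.63 − 0.162 = 0.468

PNS ≈ 0.4680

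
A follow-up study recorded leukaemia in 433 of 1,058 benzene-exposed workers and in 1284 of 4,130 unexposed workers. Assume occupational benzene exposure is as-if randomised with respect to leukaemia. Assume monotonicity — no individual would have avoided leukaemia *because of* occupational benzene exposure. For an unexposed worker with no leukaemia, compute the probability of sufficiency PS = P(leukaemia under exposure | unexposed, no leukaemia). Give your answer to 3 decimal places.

PS ≈ 0.143

p₁ = P(outcome | exposed) = 433/1058 = 0.40926
p₀ = P(outcome | unexposed) = 1284/4130 = 0.3109
Under exogeneity and monotonicity, PS = (p₁ − p₀) / (1 − p₀).
PS = (0.40926 − 0.3109) / (1 − 0.3109) = 0.098367 / 0.6891 ≈ 0.1427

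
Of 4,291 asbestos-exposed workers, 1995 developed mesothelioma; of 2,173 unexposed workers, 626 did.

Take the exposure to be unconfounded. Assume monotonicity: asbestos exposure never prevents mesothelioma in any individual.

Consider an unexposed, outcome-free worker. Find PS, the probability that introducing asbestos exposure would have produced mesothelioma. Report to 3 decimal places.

PS ≈ 0.248

p₁ = P(outcome | exposed) = 1995/4291 = 0.46493
p₀ = P(outcome | unexposed) = 626/2173 = 0.28808
Under exogeneity and monotonicity, PS = (p₁ − p₀) / (1 − p₀).
PS = (0.46493 − 0.28808) / (1 − 0.28808) = 0.17685 / 0.71192 ≈ 0.2484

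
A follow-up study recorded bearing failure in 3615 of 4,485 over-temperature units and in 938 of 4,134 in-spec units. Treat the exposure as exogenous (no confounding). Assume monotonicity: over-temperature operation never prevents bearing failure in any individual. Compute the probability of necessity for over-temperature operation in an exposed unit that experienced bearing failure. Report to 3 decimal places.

PN ≈ 0.718

p₁ = P(outcome | exposed) = 3615/4485 = 0.80602
p₀ = P(outcome | unexposed) = 938/4134 = 0.2269
Under exogeneity and monotonicity, PN = (p₁ − p₀) / p₁.
PN = (0.80602 − 0.2269) / 0.80602 = 0.57912 / 0.80602 ≈ 0.7185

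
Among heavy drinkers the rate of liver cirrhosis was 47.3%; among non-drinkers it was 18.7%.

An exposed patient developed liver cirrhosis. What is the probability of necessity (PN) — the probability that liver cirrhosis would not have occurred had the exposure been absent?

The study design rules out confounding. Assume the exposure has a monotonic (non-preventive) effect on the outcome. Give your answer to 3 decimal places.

PN ≈ 0.605

p₁ = 0.473, p₀ = 0.187.
Under exogeneity and monotonicity, PN = (p₁ − p₀) / p₁.
PN = (0.473 − 0.187) / 0.473 = 0.286 / 0.473 ≈ 0.6047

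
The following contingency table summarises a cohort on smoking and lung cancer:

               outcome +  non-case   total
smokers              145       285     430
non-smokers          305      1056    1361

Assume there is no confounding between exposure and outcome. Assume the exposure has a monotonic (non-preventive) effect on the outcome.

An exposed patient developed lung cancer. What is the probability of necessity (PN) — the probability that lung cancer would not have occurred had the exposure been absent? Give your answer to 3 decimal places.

PN ≈ 0.335

p₁ = P(outcome | exposed) = 145/430 = 0.33721
p₀ = P(outcome | unexposed) = 305/1361 = 0.2241
Under exogeneity and monotonicity, PN = (p₁ − p₀)/p₁.
PN = (0.33721 − 0.2241) / 0.33721 ≈ 0.3354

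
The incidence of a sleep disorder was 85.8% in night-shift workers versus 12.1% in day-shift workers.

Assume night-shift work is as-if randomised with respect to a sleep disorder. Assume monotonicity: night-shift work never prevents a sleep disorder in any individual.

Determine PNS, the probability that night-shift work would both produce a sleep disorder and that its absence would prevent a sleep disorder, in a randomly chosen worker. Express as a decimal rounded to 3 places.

PNS ≈ 0.737

p₁ = 0.858, p₀ = 0.121.
Under exogeneity and monotonicity, PNS = p₁ − p₀.
PNS = 0.858 − 0.121 = 0.737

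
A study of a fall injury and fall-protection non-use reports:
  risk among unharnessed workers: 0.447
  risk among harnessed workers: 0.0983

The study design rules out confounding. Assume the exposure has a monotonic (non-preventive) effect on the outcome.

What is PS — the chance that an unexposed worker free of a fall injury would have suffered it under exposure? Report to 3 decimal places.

Let p₁ = 0.447, p₀ = 0.0983.
Under exogeneity and monotonicity, PS = (p₁ − p₀) / (1 − p₀).
PS = (0.447 − 0.0983) / (1 − 0.0983) = 0.3487 / 0.9017 ≈ 0.3867

PS ≈ 0.387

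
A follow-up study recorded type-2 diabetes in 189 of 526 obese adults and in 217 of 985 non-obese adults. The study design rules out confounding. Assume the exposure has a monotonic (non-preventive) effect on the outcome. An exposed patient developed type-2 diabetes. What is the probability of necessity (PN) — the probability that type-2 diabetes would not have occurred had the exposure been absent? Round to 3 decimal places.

p₁ = P(outcome | exposed) = 189/526 = 0.35932
p₀ = P(outcome | unexposed) = 217/985 = 0.2203
Under exogeneity and monotonicity, PN = (p₁ − p₀) / p₁.
PN = (0.35932 − 0.2203) / 0.35932 = 0.13901 / 0.35932 ≈ 0.3869

PN ≈ 0.387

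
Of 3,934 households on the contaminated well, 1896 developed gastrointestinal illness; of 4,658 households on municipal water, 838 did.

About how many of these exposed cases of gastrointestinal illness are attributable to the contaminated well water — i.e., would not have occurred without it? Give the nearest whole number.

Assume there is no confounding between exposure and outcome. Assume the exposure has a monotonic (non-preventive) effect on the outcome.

about 1188 cases

p₁ = P(outcome | exposed) = 1896/3934 = 0.48195
p₀ = P(outcome | unexposed) = 838/4658 = 0.17991
PN = (p₁ − p₀)/p₁ = (0.48195 − 0.17991) / 0.48195 ≈ 0.62671.
Attributable cases ≈ PN × (exposed cases) = 0.62671 × 1896 ≈ 1188.25.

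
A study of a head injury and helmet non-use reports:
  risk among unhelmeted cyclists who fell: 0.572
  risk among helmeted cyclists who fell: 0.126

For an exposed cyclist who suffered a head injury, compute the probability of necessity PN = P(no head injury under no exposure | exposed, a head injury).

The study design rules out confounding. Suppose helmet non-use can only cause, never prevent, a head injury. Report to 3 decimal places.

PN ≈ 0.780

Let p₁ = 0.572, p₀ = 0.126.
Under exogeneity and monotonicity, PN = (p₁ − p₀) / p₁.
PN = (0.572 − 0.126) / 0.572 = 0.446 / 0.572 ≈ 0.7797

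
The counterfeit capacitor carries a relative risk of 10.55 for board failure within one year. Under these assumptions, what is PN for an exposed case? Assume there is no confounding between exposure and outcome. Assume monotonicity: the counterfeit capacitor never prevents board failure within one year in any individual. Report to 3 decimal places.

Under exogeneity and monotonicity, PN = (RR − 1) / RR = 1 − 1/RR.
PN = (10.55 − 1) / 10.55 = 9.55 / 10.55 ≈ 0.9052

PN ≈ 0.905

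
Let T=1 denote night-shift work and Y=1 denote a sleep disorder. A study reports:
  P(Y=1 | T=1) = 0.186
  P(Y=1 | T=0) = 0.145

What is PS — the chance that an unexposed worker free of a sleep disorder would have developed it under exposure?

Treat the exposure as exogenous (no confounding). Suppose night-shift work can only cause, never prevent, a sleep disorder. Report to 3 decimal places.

Let p₁ = 0.186, p₀ = 0.145.
Under exogeneity and monotonicity, PS = (p₁ − p₀) / (1 − p₀).
PS = (0.186 − 0.145) / (1 − 0.145) = 0.041 / 0.855 ≈ 0.0480

PS ≈ 0.048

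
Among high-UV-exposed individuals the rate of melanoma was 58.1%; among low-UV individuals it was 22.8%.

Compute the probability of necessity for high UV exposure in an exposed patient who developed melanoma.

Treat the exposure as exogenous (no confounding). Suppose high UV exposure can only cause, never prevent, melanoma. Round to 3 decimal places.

PN ≈ 0.608

p₁ = 0.581, p₀ = 0.228.
Under exogeneity and monotonicity, PN = (p₁ − p₀) / p₁.
PN = (0.581 − 0.228) / 0.581 = 0.353 / 0.581 ≈ 0.6076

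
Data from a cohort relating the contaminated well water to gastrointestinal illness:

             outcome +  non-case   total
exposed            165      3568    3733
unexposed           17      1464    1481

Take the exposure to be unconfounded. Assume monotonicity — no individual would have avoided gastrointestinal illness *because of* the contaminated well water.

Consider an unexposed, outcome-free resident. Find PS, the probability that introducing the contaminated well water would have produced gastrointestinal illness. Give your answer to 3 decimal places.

p₁ = P(outcome | exposed) = 165/3733 = 0.0442
p₀ = P(outcome | unexposed) = 17/1481 = 0.011479
Under exogeneity and monotonicity, PS = (p₁ − p₀)/(1 − p₀).
PS = (0.0442 − 0.011479) / 0.98852 ≈ 0.0331

PS ≈ 0.033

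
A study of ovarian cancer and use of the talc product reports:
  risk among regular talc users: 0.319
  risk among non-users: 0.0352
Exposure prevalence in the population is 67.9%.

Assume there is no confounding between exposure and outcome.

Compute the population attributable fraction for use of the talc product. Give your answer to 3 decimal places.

PAF ≈ 0.846

Let p₁ = 0.319, p₀ = 0.0352.
Overall risk P(Y=1) = π·p₁ + (1−π)·p₀ = 0.679×0.319 + 0.321×0.0352 = 0.2279.
Under exogeneity, PAF = [P(Y=1) − p₀] / P(Y=1).
PAF = (0.2279 − 0.0352) / 0.2279 ≈ 0.8455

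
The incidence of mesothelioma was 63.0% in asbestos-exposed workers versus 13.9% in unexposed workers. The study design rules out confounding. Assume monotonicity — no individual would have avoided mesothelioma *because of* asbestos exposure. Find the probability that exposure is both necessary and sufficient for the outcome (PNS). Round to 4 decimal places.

p₁ = 0.63, p₀ = 0.139.
Under exogeneity and monotonicity, PNS = p₁ − p₀.
PNS = 0.63 − 0.139 = 0.491

PNS ≈ 0.4910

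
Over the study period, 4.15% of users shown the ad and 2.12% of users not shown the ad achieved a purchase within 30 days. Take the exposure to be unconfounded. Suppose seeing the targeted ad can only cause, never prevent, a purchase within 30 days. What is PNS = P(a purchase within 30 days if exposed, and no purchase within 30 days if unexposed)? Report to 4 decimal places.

PNS ≈ 0.0203

p₁ = 0.0415, p₀ = 0.0212.
Under exogeneity and monotonicity, PNS = p₁ − p₀.
PNS = 0.0415 − 0.0212 = 0.0203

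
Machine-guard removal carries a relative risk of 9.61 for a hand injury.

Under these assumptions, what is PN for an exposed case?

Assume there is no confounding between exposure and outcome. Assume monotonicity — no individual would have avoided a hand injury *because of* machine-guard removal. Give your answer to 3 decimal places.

Under exogeneity and monotonicity, PN = (RR − 1) / RR = 1 − 1/RR.
PN = (9.61 − 1) / 9.61 = 8.61 / 9.61 ≈ 0.8959

PN ≈ 0.896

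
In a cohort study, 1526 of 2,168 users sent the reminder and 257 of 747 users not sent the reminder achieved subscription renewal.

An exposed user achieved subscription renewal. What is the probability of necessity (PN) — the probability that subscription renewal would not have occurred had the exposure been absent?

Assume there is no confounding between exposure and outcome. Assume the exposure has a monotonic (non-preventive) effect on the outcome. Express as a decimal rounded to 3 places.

p₁ = P(outcome | exposed) = 1526/2168 = 0.70387
p₀ = P(outcome | unexposed) = 257/747 = 0.34404
Under exogeneity and monotonicity, PN = (p₁ − p₀) / p₁.
PN = (0.70387 − 0.34404) / 0.70387 = 0.35983 / 0.70387 ≈ 0.5112

PN ≈ 0.511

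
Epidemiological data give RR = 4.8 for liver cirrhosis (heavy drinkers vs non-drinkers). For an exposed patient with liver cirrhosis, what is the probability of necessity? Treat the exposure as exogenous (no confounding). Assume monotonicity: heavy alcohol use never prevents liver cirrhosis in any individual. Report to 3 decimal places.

Under exogeneity and monotonicity, PN = (RR − 1) / RR = 1 − 1/RR.
PN = (4.8 − 1) / 4.8 = 3.8 / 4.8 ≈ 0.7917

PN ≈ 0.792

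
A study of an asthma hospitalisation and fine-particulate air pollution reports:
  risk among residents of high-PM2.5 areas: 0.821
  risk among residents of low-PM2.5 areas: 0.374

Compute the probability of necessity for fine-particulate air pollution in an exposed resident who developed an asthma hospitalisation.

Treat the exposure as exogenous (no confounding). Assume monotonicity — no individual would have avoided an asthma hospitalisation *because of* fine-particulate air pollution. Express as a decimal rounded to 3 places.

Let p₁ = 0.821, p₀ = 0.374.
Under exogeneity and monotonicity, PN = (p₁ − p₀) / p₁.
PN = (0.821 − 0.374) / 0.821 = 0.447 / 0.821 ≈ 0.5445

PN ≈ 0.544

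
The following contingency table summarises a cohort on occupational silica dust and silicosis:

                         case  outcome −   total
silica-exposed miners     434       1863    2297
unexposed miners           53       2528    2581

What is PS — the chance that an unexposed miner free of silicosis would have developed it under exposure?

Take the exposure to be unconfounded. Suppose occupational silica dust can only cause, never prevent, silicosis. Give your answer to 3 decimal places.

p₁ = P(outcome | exposed) = 434/2297 = 0.18894
p₀ = P(outcome | unexposed) = 53/2581 = 0.020535
Under exogeneity and monotonicity, PS = (p₁ − p₀) / (1 − p₀).
PS = (0.18894 − 0.020535) / (1 − 0.020535) = 0.16841 / 0.97947 ≈ 0.1719

PS ≈ 0.172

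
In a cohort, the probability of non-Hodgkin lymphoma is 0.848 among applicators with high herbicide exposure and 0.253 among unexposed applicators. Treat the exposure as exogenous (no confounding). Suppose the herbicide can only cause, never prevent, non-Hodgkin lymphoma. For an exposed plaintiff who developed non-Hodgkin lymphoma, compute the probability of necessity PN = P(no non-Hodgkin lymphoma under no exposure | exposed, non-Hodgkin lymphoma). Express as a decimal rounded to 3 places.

PN ≈ 0.702

Let p₁ = 0.848, p₀ = 0.253.
Under exogeneity and monotonicity, PN = (p₁ − p₀) / p₁.
PN = (0.848 − 0.253) / 0.848 = 0.595 / 0.848 ≈ 0.7017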